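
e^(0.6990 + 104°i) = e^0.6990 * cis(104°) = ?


e^0.6990 = 2.0117
cos(104°) = -0.24192
sin(104°) = 0.9703
Real = 2.0117*(-0.24192) = -0.4867
Imag = 2.0117*0.9703 = 1.9520

-0.4867 + 1.9520i


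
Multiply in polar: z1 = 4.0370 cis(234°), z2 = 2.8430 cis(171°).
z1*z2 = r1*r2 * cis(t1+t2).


r = 4.0370 * 2.8430 = 11.4772
theta = 234° + 171° = 405° = 45° (mod 360)

11.4772 cis(45°)


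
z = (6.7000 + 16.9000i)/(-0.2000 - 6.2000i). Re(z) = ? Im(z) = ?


Multiply by conjugate: (6.7000 + 16.9000i)(-0.2000 + 6.2000i) / ((-0.2)^2 + (-6.2)^2)
Numerator real = 6.7*(-0.2) + 16.9*(-6.2) = -106.12
Numerator imag = 16.9*(-0.2) - 6.7*(-6.2) = 38.16
Denominator = 38.48
Re(z) = -106.12/38.48 = -2.7578
Im(z) = 38.16/38.48 = 0.9917

Re(z) = -2.7578, Im(z) = 0.9917


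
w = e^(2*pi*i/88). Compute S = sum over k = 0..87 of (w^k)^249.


The roots are w_k = w^k with w = e^(2*pi*i/88), and (w^k)^249 = (w^249)^k.
So S = 1 + u + u^2 + ... + u^(87) with u = w^249.
249 = 2*88 + 73, so 249 is not a multiple of 88: u = (w^88)^2 * w^73 = w^73 ≠ 1 (w is a primitive 88th root), while u^88 = (w^88)^249 = 1.
Geometric series: S = (1 - u^88)/(1 - u) = (1 - 1)/(1 - u) = 0

S = 0


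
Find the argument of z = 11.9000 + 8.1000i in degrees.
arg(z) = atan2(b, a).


Re = 11.9, Im = 8.1
arg = atan2(8.1, 11.9) = 34.2420 degrees

arg(z) = 34.2420 degrees


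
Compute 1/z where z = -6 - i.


|z|^2 = 36+1 = 37
1/z = (-6 + 1i)/37

1/z = -0.1622 + 0.0270i


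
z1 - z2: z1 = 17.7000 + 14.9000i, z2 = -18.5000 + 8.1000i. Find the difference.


Real: 17.7 + 18.5 = 36.2
Imag: 14.9 - 8.1 = 6.8

36.2000 + 6.8000i


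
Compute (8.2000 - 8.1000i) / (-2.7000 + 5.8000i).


Conjugate of z2 = -2.7000 - 5.8000i
Numerator: (8.2000 - 8.1000i)(-2.7000 - 5.8000i) = -69.1200 - 25.6900i
Denominator: (-2.7)^2 + 5.8^2 = 40.93
Result = (-69.1200 - 25.6900i)/40.93

-1.6887 - 0.6277i


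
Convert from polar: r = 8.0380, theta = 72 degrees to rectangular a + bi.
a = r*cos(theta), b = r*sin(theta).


a = 8.0380*cos(72°) = 8.0380*0.30902 = 2.4839
b = 8.0380*sin(72°) = 8.0380*0.95106 = 7.6446

2.4839 + 7.6446i


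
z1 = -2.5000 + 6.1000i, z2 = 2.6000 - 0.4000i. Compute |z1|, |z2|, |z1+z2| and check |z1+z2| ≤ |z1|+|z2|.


|z1| = sqrt((-2.5)^2 + 6.1^2) = sqrt(43.46) = 6.5924
|z2| = sqrt(2.6^2 + (-0.4)^2) = sqrt(6.92) = 2.6306
z1+z2 = 0.1000 + 5.7000i
|z1+z2| = sqrt(32.5) = 5.7009
|z1|+|z2| = 6.5924 + 2.6306 = 9.2230

|z1+z2| = 5.7009 ≤ |z1|+|z2| = 9.2230 (verified)


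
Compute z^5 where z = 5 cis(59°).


r^5 = 5^5 = 3125
n*theta = 5*59° = 295° = 295° (mod 360)
a = 3125*cos(295°) = 1320.6821
b = 3125*sin(295°) = -2832.2118

3125 cis(295°) = 1320.6821 - 2832.2118i


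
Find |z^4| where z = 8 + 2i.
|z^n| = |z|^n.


|z| = sqrt(64+4) = sqrt(68) = 8.2462
|z^4| = |z|^4 = (sqrt(68))^4 = 68^2 = 4624

|z^4| = 4624


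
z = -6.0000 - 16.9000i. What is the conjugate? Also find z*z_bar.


z_bar = -6.0000 + 16.9000i
z*z_bar = (-6)^2 + (-16.9)^2 = 36 + 285.61 = 321.61

z_bar = -6.0000 + 16.9000i, z*z_bar = 321.61


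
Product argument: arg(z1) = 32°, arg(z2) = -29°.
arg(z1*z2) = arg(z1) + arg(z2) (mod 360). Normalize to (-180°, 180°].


arg(z1*z2) = 32° - 29° = 3°
Normalized to (-180°, 180°]: 3°

3°


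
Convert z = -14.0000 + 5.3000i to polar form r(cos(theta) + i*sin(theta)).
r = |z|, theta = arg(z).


r = sqrt(196+28.09) = sqrt(224.09) = 14.9696
theta = atan2(5.3, -14) = 159.2648 degrees

r = 14.9696, theta = 159.2648 degrees


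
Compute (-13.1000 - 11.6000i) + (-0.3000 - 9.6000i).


Real: -13.1 - 0.3 = -13.4
Imag: -11.6 - 9.6 = -21.2

-13.4000 - 21.2000i


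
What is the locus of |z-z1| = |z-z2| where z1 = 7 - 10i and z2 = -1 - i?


Equal distances means the locus is the perpendicular bisector of z1 and z2.
Midpoint = ((7+(-1))/2, (-10+(-1))/2) = (3.0000, -5.5000)

Perpendicular bisector through (3.0000, -5.5000)


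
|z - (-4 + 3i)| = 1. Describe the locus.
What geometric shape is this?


|z - z0| = r is a circle with center z0 and radius r.
Center = (-4, 3), radius = 1

Circle with center (-4, 3) and radius 1


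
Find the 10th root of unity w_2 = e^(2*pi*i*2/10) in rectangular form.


Angle = 360*2/10 = 72°
a = cos(72°) = 0.3090
b = sin(72°) = 0.9511

0.3090 + 0.9511i


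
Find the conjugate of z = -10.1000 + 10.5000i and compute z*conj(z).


z_bar = -10.1000 - 10.5000i
z*z_bar = (-10.1)^2 + 10.5^2 = 102.01 + 110.25 = 212.26

z_bar = -10.1000 - 10.5000i, z*z_bar = 212.26


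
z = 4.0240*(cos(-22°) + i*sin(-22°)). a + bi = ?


a = 4.0240*cos(-22°) = 4.0240*0.92718 = 3.7310
b = 4.0240*sin(-22°) = 4.0240*(-0.3746) = -1.5074

3.7310 - 1.5074i


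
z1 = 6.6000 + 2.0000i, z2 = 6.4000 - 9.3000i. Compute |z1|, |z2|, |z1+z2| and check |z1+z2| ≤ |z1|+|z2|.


|z1| = sqrt(6.6^2 + 2^2) = sqrt(47.56) = 6.8964
|z2| = sqrt(6.4^2 + (-9.3)^2) = sqrt(127.45) = 11.2894
z1+z2 = 13.0000 - 7.3000i
|z1+z2| = sqrt(222.29) = 14.9094
|z1|+|z2| = 6.8964 + 11.2894 = 18.1858

|z1+z2| = 14.9094 ≤ |z1|+|z2| = 18.1858 (verified)


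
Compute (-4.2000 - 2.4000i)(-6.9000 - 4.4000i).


Real = -4.2*(-6.9) - (-2.4)*(-4.4) = 28.98 - 10.56 = 18.42
Imag = -4.2*(-4.4) - (6.9)*(-2.4) = 18.48 + 16.56 = 35.04

18.4200 + 35.0400i


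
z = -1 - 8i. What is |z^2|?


|z| = sqrt(1+64) = sqrt(65) = 8.0623
|z^2| = |z|^2 = (sqrt(65))^2 = 65

|z^2| = 65


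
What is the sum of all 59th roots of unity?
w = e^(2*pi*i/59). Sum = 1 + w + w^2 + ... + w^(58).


The sum of all 59th roots of unity is 0.
Geometric series: (1 - w^59)/(1 - w) = (1-1)/(1-w) = 0 since w^59 = 1, w ≠ 1.
Alternatively: coefficient of z^58 in z^59 - 1 is 0.

0


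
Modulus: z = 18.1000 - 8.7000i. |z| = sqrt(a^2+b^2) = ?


|z| = sqrt(18.1^2 + (-8.7)^2) = sqrt(327.61 + 75.69) = sqrt(403.3) = 20.0823

|z| = 20.0823


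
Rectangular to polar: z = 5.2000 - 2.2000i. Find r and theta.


r = sqrt(27.04+4.84) = sqrt(31.88) = 5.6462
theta = atan2(-2.2, 5.2) = -22.9321 degrees

r = 5.6462, theta = -22.9321 degrees


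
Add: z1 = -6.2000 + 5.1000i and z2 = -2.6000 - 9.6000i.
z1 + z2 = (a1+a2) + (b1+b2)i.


Real: -6.2 - 2.6 = -8.8
Imag: 5.1 - 9.6 = -4.5

-8.8000 - 4.5000i


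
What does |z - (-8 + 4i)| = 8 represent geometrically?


|z - z0| = r is a circle with center z0 and radius r.
Center = (-8, 4), radius = 8

Circle with center (-8, 4) and radius 8


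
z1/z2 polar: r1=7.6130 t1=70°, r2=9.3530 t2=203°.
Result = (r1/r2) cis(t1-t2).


r = 7.6130 / 9.3530 = 0.8140
theta = 70° - 203° = -133° = 227° (mod 360)

0.8140 cis(227°)


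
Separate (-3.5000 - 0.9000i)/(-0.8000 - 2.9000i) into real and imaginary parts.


Multiply by conjugate: (-3.5000 - 0.9000i)(-0.8000 + 2.9000i) / ((-0.8)^2 + (-2.9)^2)
Numerator real = -3.5*(-0.8) - (0.9)*(-2.9) = 5.41
Numerator imag = -0.9*(-0.8) - (-3.5)*(-2.9) = -9.43
Denominator = 9.05
Re(z) = 5.41/9.05 = 0.5978
Im(z) = -9.43/9.05 = -1.0420

Re(z) = 0.5978, Im(z) = -1.0420


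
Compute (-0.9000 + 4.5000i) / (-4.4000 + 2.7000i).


Conjugate of z2 = -4.4000 - 2.7000i
Numerator: (-0.9000 + 4.5000i)(-4.4000 - 2.7000i) = 16.1100 - 17.3700i
Denominator: (-4.4)^2 + 2.7^2 = 26.65
Result = (16.1100 - 17.3700i)/26.65

0.6045 - 0.6518i


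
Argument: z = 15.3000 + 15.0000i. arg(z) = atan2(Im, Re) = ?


Re = 15.3, Im = 15
arg = atan2(15, 15.3) = 44.4327 degrees

arg(z) = 44.4327 degrees


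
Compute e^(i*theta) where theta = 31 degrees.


cos(31°) = 0.8572
sin(31°) = 0.5150

e^(i*31°) = 0.8572 + 0.5150i


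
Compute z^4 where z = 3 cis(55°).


r^4 = 3^4 = 81
n*theta = 4*55° = 220° = 220° (mod 360)
a = 81*cos(220°) = -62.0496
b = 81*sin(220°) = -52.0658

81 cis(220°) = -62.0496 - 52.0658i


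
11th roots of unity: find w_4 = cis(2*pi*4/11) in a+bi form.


Angle = 360*4/11 = 130.9091°
a = cos(130.9091°) = -0.6549
b = sin(130.9091°) = 0.7557

-0.6549 + 0.7557i


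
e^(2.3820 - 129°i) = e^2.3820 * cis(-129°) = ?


e^2.3820 = 10.82653
cos(-129°) = -0.62932
sin(-129°) = -0.77715
Real = 10.82653*(-0.62932) = -6.8134
Imag = 10.82653*(-0.77715) = -8.4138

-6.8134 - 8.4138i


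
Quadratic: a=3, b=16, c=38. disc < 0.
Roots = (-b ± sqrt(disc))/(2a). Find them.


disc = 16^2 - 4*3*38 = 256 - 456 = -200
sqrt(|disc|) = sqrt(200) = 14.1421
Real part = -16/(2*3) = -2.6667
Imag part = 14.1421/(2*3) = 2.3570

-2.6667 ± 2.3570i


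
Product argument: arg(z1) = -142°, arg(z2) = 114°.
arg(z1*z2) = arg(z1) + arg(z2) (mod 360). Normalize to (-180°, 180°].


arg(z1*z2) = -142° + 114° = -28°
Normalized to (-180°, 180°]: -28°

-28°


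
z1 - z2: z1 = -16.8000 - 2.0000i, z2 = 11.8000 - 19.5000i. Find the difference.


Real: -16.8 - 11.8 = -28.6
Imag: -2 + 19.5 = 17.5

-28.6000 + 17.5000i


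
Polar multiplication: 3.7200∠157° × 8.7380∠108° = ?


r = 3.7200 * 8.7380 = 32.5054
theta = 157° + 108° = 265° = 265° (mod 360)

32.5054 cis(265°)


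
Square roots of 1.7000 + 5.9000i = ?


|z| = sqrt(2.89+34.81) = 6.1400
sqrt((|z|+a)/2) = sqrt((6.1400+1.7)/2) = sqrt(3.9200) = 1.9799
sqrt((|z|-a)/2) = sqrt((6.1400-1.7)/2) = sqrt(2.2200) = 1.4900

±(1.9799 + 1.4900i) i.e. 1.9799 + 1.4900i and -1.9799 - 1.4900i


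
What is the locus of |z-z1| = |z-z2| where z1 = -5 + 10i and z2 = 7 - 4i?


Equal distances means the locus is the perpendicular bisector of z1 and z2.
Midpoint = ((-5+7)/2, (10+(-4))/2) = (1.0000, 3.0000)

Perpendicular bisector through (1.0000, 3.0000)


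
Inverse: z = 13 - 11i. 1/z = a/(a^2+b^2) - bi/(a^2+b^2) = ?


|z|^2 = 169+121 = 290
1/z = (13 + 11i)/290

1/z = 0.0448 + 0.0379i


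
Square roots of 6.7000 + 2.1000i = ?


|z| = sqrt(44.89+4.41) = 7.0214
sqrt((|z|+a)/2) = sqrt((7.0214+6.7)/2) = sqrt(6.8607) = 2.6193
sqrt((|z|-a)/2) = sqrt((7.0214-6.7)/2) = sqrt(0.1607) = 0.4009

±(2.6193 + 0.4009i) i.e. 2.6193 + 0.4009i and -2.6193 - 0.4009i


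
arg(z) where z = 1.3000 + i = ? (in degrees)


Re = 1.3, Im = 1
arg = atan2(1, 1.3) = 37.5686 degrees

arg(z) = 37.5686 degrees


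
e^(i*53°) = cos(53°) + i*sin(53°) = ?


cos(53°) = 0.6018
sin(53°) = 0.7986

e^(i*53°) = 0.6018 + 0.7986i


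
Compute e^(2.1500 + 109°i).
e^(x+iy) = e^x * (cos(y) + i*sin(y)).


e^2.1500 = 8.58486
cos(109°) = -0.32557
sin(109°) = 0.945519
Real = 8.58486*(-0.32557) = -2.7950
Imag = 8.58486*0.945519 = 8.1171

-2.7950 + 8.1171i


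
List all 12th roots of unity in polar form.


The 12th roots of unity are cis(360k/12°) for k=0..11
Angle step = 360/12 = 30°
Primitive root: cis(30°)
Primitive root = 0.8660 + 0.5000i

12 roots at angles: 0°, 30°, 60°, 90°, 120°, 150°, 180°, 210°, 240°, 270°, 300°, 330°


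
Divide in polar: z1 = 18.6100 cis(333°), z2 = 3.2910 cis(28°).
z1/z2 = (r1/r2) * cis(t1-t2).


r = 18.6100 / 3.2910 = 5.6548
theta = 333° - 28° = 305° = 305° (mod 360)

5.6548 cis(305°)


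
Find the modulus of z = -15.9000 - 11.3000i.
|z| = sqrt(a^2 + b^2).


|z| = sqrt((-15.9)^2 + (-11.3)^2) = sqrt(252.81 + 127.69) = sqrt(380.5) = 19.5064

|z| = 19.5064


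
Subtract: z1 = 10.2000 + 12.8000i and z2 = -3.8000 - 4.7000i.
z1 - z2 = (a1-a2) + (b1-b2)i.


Real: 10.2 + 3.8 = 14
Imag: 12.8 + 4.7 = 17.5

14.0000 + 17.5000i


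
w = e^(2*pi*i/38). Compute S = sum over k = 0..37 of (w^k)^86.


The roots are w_k = w^k with w = e^(2*pi*i/38), and (w^k)^86 = (w^86)^k.
So S = 1 + u + u^2 + ... + u^(37) with u = w^86.
86 = 2*38 + 10, so 86 is not a multiple of 38: u = (w^38)^2 * w^10 = w^10 ≠ 1 (w is a primitive 38th root), while u^38 = (w^38)^86 = 1.
Geometric series: S = (1 - u^38)/(1 - u) = (1 - 1)/(1 - u) = 0

S = 0


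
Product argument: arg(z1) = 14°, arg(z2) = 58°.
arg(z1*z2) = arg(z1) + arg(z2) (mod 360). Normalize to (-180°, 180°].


arg(z1*z2) = 14° + 58° = 72°
Normalized to (-180°, 180°]: 72°

72°


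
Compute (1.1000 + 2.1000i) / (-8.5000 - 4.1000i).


Conjugate of z2 = -8.5000 + 4.1000i
Numerator: (1.1000 + 2.1000i)(-8.5000 + 4.1000i) = -17.9600 - 13.3400i
Denominator: (-8.5)^2 + (-4.1)^2 = 89.06
Result = (-17.9600 - 13.3400i)/89.06

-0.2017 - 0.1498i


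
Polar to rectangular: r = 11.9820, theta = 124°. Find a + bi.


a = 11.9820*cos(124°) = 11.9820*(-0.55919) = -6.7002
b = 11.9820*sin(124°) = 11.9820*0.829038 = 9.9335

-6.7002 + 9.9335i


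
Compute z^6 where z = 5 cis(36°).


r^6 = 5^6 = 15625
n*theta = 6*36° = 216° = 216° (mod 360)
a = 15625*cos(216°) = -12640.8905
b = 15625*sin(216°) = -9184.1446

15625 cis(216°) = -12640.8905 - 9184.1446i


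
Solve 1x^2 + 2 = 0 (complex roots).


disc = 0^2 - 4*1*2 = 0 - 8 = -8
sqrt(|disc|) = sqrt(8) = 2.8284
Real part = 0/(2*1) = 0
Imag part = 2.8284/(2*1) = 1.4142

0 ± 1.4142i


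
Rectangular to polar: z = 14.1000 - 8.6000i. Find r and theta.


r = sqrt(198.81+73.96) = sqrt(272.77) = 16.5158
theta = atan2(-8.6, 14.1) = -31.3802 degrees

r = 16.5158, theta = -31.3802 degrees


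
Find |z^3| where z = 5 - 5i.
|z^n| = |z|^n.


|z| = sqrt(25+25) = sqrt(50) = 7.0711
|z^3| = |z|^3 = (sqrt(50))^3 = 50*sqrt(50)

|z^3| = 50*sqrt(50) ≈ 353.5534


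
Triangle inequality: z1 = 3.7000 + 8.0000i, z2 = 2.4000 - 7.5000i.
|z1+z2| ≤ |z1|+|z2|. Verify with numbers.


|z1| = sqrt(3.7^2 + 8^2) = sqrt(77.69) = 8.8142
|z2| = sqrt(2.4^2 + (-7.5)^2) = sqrt(62.01) = 7.8746
z1+z2 = 6.1000 + 0.5000i
|z1+z2| = sqrt(37.46) = 6.1205
|z1|+|z2| = 8.8142 + 7.8746 = 16.6888

|z1+z2| = 6.1205 ≤ |z1|+|z2| = 16.6888 (verified)


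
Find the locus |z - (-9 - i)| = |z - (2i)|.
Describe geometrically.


Equal distances means the locus is the perpendicular bisector of z1 and z2.
Midpoint = ((-9+0)/2, (-1+2)/2) = (-4.5000, 0.5000)

Perpendicular bisector through (-4.5000, 0.5000)


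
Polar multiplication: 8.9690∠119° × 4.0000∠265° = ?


r = 8.9690 * 4.0000 = 35.8760
theta = 119° + 265° = 384° = 24° (mod 360)

35.8760 cis(24°)


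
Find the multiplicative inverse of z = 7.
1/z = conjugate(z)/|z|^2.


|z|^2 = 49+0 = 49
1/z = (7 - 0i)/49

1/z = 0.1429 + 0i


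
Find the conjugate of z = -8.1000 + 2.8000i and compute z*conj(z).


z_bar = -8.1000 - 2.8000i
z*z_bar = (-8.1)^2 + 2.8^2 = 65.61 + 7.84 = 73.45

z_bar = -8.1000 - 2.8000i, z*z_bar = 73.45


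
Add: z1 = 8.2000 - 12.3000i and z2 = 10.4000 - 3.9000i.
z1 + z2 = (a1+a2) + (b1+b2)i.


Real: 8.2 + 10.4 = 18.6
Imag: -12.3 - 3.9 = -16.2

18.6000 - 16.2000i


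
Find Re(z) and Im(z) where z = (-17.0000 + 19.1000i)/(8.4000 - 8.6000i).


Multiply by conjugate: (-17.0000 + 19.1000i)(8.4000 + 8.6000i) / (8.4^2 + (-8.6)^2)
Numerator real = -17*8.4 + 19.1*(-8.6) = -307.06
Numerator imag = 19.1*8.4 - (-17)*(-8.6) = 14.24
Denominator = 144.52
Re(z) = -307.06/144.52 = -2.1247
Im(z) = 14.24/144.52 = 0.0985

Re(z) = -2.1247, Im(z) = 0.0985


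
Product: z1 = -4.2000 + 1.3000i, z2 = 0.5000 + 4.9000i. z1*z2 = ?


Real = -4.2*0.5 - 1.3*4.9 = -2.1 - 6.37 = -8.47
Imag = -4.2*4.9 + 0.5*1.3 = -20.58 + 0.65 = -19.93

-8.4700 - 19.9300i


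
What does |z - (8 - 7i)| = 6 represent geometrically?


|z - z0| = r is a circle with center z0 and radius r.
Center = (8, -7), radius = 6

Circle with center (8, -7) and radius 6


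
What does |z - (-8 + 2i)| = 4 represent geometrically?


|z - z0| = r is a circle with center z0 and radius r.
Center = (-8, 2), radius = 4

Circle with center (-8, 2) and radius 4


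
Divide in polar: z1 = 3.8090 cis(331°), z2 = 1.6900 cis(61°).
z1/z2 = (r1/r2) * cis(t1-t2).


r = 3.8090 / 1.6900 = 2.2538
theta = 331° - 61° = 270° = 270° (mod 360)

2.2538 cis(270°)


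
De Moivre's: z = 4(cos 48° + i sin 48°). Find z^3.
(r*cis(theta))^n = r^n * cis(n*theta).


r^3 = 4^3 = 64
n*theta = 3*48° = 144° = 144° (mod 360)
a = 64*cos(144°) = -51.7771
b = 64*sin(144°) = 37.6183

64 cis(144°) = -51.7771 + 37.6183i


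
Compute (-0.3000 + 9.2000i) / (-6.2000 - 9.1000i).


Conjugate of z2 = -6.2000 + 9.1000i
Numerator: (-0.3000 + 9.2000i)(-6.2000 + 9.1000i) = -81.8600 - 59.7700i
Denominator: (-6.2)^2 + (-9.1)^2 = 121.25
Result = (-81.8600 - 59.7700i)/121.25

-0.6751 - 0.4929i


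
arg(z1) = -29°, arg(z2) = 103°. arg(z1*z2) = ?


arg(z1*z2) = -29° + 103° = 74°
Normalized to (-180°, 180°]: 74°

74°


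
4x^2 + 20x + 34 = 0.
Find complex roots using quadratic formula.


disc = 20^2 - 4*4*34 = 400 - 544 = -144
sqrt(|disc|) = sqrt(144) = 12.0000
Real part = -20/(2*4) = -2.5000
Imag part = 12.0000/(2*4) = 1.5000

-2.5000 ± 1.5000i


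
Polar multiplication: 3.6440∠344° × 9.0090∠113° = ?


r = 3.6440 * 9.0090 = 32.8288
theta = 344° + 113° = 457° = 97° (mod 360)

32.8288 cis(97°)


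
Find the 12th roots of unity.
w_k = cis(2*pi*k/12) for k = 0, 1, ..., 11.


The 12th roots of unity are cis(360k/12°) for k=0..11
Angle step = 360/12 = 30°
Primitive root: cis(30°)
Primitive root = 0.8660 + 0.5000i

12 roots at angles: 0°, 30°, 60°, 90°, 120°, 150°, 180°, 210°, 240°, 270°, 300°, 330°


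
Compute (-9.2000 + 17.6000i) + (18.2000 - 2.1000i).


Real: -9.2 + 18.2 = 9
Imag: 17.6 - 2.1 = 15.5

9.0000 + 15.5000i


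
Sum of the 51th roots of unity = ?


The sum of all 51th roots of unity is 0.
Geometric series: (1 - w^51)/(1 - w) = (1-1)/(1-w) = 0 since w^51 = 1, w ≠ 1.
Alternatively: coefficient of z^50 in z^51 - 1 is 0.

0


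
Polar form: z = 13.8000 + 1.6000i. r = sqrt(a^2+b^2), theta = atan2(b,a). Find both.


r = sqrt(190.44+2.56) = sqrt(193) = 13.8924
theta = atan2(1.6, 13.8) = 6.6135 degrees

r = 13.8924, theta = 6.6135 degrees


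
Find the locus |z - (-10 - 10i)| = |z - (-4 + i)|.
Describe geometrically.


Equal distances means the locus is the perpendicular bisector of z1 and z2.
Midpoint = ((-10+(-4))/2, (-10+1)/2) = (-7.0000, -4.5000)

Perpendicular bisector through (-7.0000, -4.5000)


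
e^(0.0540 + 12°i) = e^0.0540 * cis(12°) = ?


e^0.0540 = 1.0555
cos(12°) = 0.9781
sin(12°) = 0.2079
Real = 1.0555*0.9781 = 1.0324
Imag = 1.0555*0.2079 = 0.2194

1.0324 + 0.2194i


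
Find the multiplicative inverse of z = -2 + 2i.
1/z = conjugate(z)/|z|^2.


|z|^2 = 4+4 = 8
1/z = (-2 - 2i)/8

1/z = -0.2500 - 0.2500i


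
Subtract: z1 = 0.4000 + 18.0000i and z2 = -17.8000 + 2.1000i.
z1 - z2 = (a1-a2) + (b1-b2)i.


Real: 0.4 + 17.8 = 18.2
Imag: 18 - 2.1 = 15.9

18.2000 + 15.9000i


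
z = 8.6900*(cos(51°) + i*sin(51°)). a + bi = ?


a = 8.6900*cos(51°) = 8.6900*0.62932 = 5.4688
b = 8.6900*sin(51°) = 8.6900*0.77715 = 6.7534

5.4688 + 6.7534i


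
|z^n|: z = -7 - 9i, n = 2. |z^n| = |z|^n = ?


|z| = sqrt(49+81) = sqrt(130) = 11.4018
|z^2| = |z|^2 = (sqrt(130))^2 = 130

|z^2| = 130


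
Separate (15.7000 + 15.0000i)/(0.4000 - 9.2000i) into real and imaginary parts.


Multiply by conjugate: (15.7000 + 15.0000i)(0.4000 + 9.2000i) / (0.4^2 + (-9.2)^2)
Numerator real = 15.7*0.4 + 15*(-9.2) = -131.72
Numerator imag = 15*0.4 - 15.7*(-9.2) = 150.44
Denominator = 84.8
Re(z) = -131.72/84.8 = -1.5533
Im(z) = 150.44/84.8 = 1.7741

Re(z) = -1.5533, Im(z) = 1.7741


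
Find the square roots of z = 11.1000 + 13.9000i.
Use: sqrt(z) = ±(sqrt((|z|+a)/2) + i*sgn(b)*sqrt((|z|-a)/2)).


|z| = sqrt(123.21+193.21) = 17.7882
sqrt((|z|+a)/2) = sqrt((17.7882+11.1)/2) = sqrt(14.4441) = 3.8005
sqrt((|z|-a)/2) = sqrt((17.7882-11.1)/2) = sqrt(3.3441) = 1.8287

±(3.8005 + 1.8287i) i.e. 3.8005 + 1.8287i and -3.8005 - 1.8287i


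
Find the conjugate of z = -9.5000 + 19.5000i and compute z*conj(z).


z_bar = -9.5000 - 19.5000i
z*z_bar = (-9.5)^2 + 19.5^2 = 90.25 + 380.25 = 470.5

z_bar = -9.5000 - 19.5000i, z*z_bar = 470.5


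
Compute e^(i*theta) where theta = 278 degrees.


cos(278°) = 0.1392
sin(278°) = -0.9903

e^(i*278°) = 0.1392 - 0.9903i


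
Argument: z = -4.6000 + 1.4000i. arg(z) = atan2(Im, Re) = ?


Re = -4.6, Im = 1.4
arg = atan2(1.4, -4.6) = 163.0725 degrees

arg(z) = 163.0725 degrees


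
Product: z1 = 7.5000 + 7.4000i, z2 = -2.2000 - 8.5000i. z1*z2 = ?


Real = 7.5*(-2.2) - 7.4*(-8.5) = -16.5 - (-62.9) = 46.4
Imag = 7.5*(-8.5) - (2.2)*7.4 = -63.75 - (16.28) = -80.03

46.4000 - 80.0300i


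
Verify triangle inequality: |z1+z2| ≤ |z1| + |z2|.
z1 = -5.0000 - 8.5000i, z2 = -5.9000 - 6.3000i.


|z1| = sqrt((-5)^2 + (-8.5)^2) = sqrt(97.25) = 9.8615
|z2| = sqrt((-5.9)^2 + (-6.3)^2) = sqrt(74.5) = 8.6313
z1+z2 = -10.9000 - 14.8000i
|z1+z2| = sqrt(337.85) = 18.3807
|z1|+|z2| = 9.8615 + 8.6313 = 18.4928

|z1+z2| = 18.3807 ≤ |z1|+|z2| = 18.4928 (verified)


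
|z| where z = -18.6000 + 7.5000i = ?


|z| = sqrt((-18.6)^2 + 7.5^2) = sqrt(345.96 + 56.25) = sqrt(402.21) = 20.0552

|z| = 20.0552


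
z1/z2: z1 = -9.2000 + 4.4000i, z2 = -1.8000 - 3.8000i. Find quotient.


Conjugate of z2 = -1.8000 + 3.8000i
Numerator: (-9.2000 + 4.4000i)(-1.8000 + 3.8000i) = -0.1600 - 42.8800i
Denominator: (-1.8)^2 + (-3.8)^2 = 17.68
Result = (-0.1600 - 42.8800i)/17.68

-0.0090 - 2.4253i


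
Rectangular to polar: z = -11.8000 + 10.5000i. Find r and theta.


r = sqrt(139.24+110.25) = sqrt(249.49) = 15.7953
theta = atan2(10.5, -11.8) = 138.3363 degrees

r = 15.7953, theta = 138.3363 degrees


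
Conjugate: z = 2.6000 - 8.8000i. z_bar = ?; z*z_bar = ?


z_bar = 2.6000 + 8.8000i
z*z_bar = 2.6^2 + (-8.8)^2 = 6.76 + 77.44 = 84.2

z_bar = 2.6000 + 8.8000i, z*z_bar = 84.2


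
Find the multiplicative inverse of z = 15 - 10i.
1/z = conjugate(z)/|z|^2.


|z|^2 = 225+100 = 325
1/z = (15 + 10i)/325

1/z = 0.0462 + 0.0308i


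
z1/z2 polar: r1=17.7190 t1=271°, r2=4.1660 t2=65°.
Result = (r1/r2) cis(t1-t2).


r = 17.7190 / 4.1660 = 4.2532
theta = 271° - 65° = 206° = 206° (mod 360)

4.2532 cis(206°)


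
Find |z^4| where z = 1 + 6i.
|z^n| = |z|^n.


|z| = sqrt(1+36) = sqrt(37) = 6.0828
|z^4| = |z|^4 = (sqrt(37))^4 = 37^2 = 1369

|z^4| = 1369


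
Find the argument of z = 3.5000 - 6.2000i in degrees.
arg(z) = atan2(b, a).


Re = 3.5, Im = -6.2
arg = atan2(-6.2, 3.5) = -60.5546 degrees

arg(z) = -60.5546 degrees


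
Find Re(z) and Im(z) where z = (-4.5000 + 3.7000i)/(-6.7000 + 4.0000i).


Multiply by conjugate: (-4.5000 + 3.7000i)(-6.7000 - 4.0000i) / ((-6.7)^2 + 4^2)
Numerator real = -4.5*(-6.7) + 3.7*4 = 44.95
Numerator imag = 3.7*(-6.7) - (-4.5)*4 = -6.79
Denominator = 60.89
Re(z) = 44.95/60.89 = 0.7382
Im(z) = -6.79/60.89 = -0.1115

Re(z) = 0.7382, Im(z) = -0.1115


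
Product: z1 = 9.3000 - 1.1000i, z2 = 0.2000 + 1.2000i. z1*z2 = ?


Real = 9.3*0.2 - (-1.1)*1.2 = 1.86 - (-1.32) = 3.18
Imag = 9.3*1.2 + 0.2*(-1.1) = 11.16 - (0.22) = 10.94

3.1800 + 10.9400i


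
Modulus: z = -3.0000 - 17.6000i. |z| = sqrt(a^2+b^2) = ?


|z| = sqrt((-3)^2 + (-17.6)^2) = sqrt(9 + 309.76) = sqrt(318.76) = 17.8539

|z| = 17.8539


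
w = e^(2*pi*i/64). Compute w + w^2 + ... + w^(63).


With w = e^(2*pi*i/64), all 64 of the 64th roots of unity w^0 = 1, w, ..., w^(63) sum to 0: 1 + w + ... + w^(63) = (1 - w^64)/(1 - w) = 0 since w^64 = 1, w ≠ 1.
Removing the root 1: w + w^2 + ... + w^(63) = 0 - 1 = -1

Sum = -1


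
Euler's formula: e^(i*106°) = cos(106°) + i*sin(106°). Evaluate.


cos(106°) = -0.2756
sin(106°) = 0.9613

e^(i*106°) = -0.2756 + 0.9613i


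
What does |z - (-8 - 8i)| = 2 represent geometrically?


|z - z0| = r is a circle with center z0 and radius r.
Center = (-8, -8), radius = 2

Circle with center (-8, -8) and radius 2


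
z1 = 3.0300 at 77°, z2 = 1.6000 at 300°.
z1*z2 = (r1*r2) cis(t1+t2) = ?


r = 3.0300 * 1.6000 = 4.8480
theta = 77° + 300° = 377° = 17° (mod 360)

4.8480 cis(17°)


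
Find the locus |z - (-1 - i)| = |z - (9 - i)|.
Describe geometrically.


Equal distances means the locus is the perpendicular bisector of z1 and z2.
Midpoint = ((-1+9)/2, (-1+(-1))/2) = (4.0000, -1.0000)

Perpendicular bisector through (4.0000, -1.0000)


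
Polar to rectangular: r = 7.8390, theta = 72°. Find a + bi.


a = 7.8390*cos(72°) = 7.8390*0.30902 = 2.4224
b = 7.8390*sin(72°) = 7.8390*0.951057 = 7.4553

2.4224 + 7.4553i


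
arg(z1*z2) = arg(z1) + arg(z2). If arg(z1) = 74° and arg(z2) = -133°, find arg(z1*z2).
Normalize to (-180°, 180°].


arg(z1*z2) = 74° - 133° = -59°
Normalized to (-180°, 180°]: -59°

-59°


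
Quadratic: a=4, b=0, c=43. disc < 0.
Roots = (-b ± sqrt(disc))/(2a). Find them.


disc = 0^2 - 4*4*43 = 0 - 688 = -688
sqrt(|disc|) = sqrt(688) = 26.2298
Real part = 0/(2*4) = 0
Imag part = 26.2298/(2*4) = 3.2787

0 ± 3.2787i


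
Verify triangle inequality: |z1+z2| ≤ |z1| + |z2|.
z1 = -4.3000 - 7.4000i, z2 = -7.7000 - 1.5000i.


|z1| = sqrt((-4.3)^2 + (-7.4)^2) = sqrt(73.25) = 8.5586
|z2| = sqrt((-7.7)^2 + (-1.5)^2) = sqrt(61.54) = 7.8447
z1+z2 = -12.0000 - 8.9000i
|z1+z2| = sqrt(223.21) = 14.9402
|z1|+|z2| = 8.5586 + 7.8447 = 16.4033

|z1+z2| = 14.9402 ≤ |z1|+|z2| = 16.4033 (verified)


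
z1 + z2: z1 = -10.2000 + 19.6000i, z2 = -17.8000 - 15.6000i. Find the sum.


Real: -10.2 - 17.8 = -28
Imag: 19.6 - 15.6 = 4

-28.0000 + 4.0000i


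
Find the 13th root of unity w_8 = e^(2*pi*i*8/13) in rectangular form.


Angle = 360*8/13 = 221.5385°
a = cos(221.5385°) = -0.7485
b = sin(221.5385°) = -0.6631

-0.7485 - 0.6631i


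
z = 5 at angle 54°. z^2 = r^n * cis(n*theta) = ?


r^2 = 5^2 = 25
n*theta = 2*54° = 108° = 108° (mod 360)
a = 25*cos(108°) = -7.7254
b = 25*sin(108°) = 23.7764

25 cis(108°) = -7.7254 + 23.7764i


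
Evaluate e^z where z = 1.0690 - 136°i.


e^1.0690 = 2.9125
cos(-136°) = -0.71934
sin(-136°) = -0.69466
Real = 2.9125*(-0.71934) = -2.0951
Imag = 2.9125*(-0.69466) = -2.0232

-2.0951 - 2.0232i


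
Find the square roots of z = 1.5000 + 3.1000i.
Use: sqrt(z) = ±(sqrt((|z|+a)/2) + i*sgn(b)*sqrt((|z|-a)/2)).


|z| = sqrt(2.25+9.61) = 3.4438
sqrt((|z|+a)/2) = sqrt((3.4438+1.5)/2) = sqrt(2.4719) = 1.5722
sqrt((|z|-a)/2) = sqrt((3.4438-1.5)/2) = sqrt(0.9719) = 0.9859

±(1.5722 + 0.9859i) i.e. 1.5722 + 0.9859i and -1.5722 - 0.9859i


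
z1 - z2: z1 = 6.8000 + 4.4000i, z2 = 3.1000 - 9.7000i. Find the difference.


Real: 6.8 - 3.1 = 3.7
Imag: 4.4 + 9.7 = 14.1

3.7000 + 14.1000i


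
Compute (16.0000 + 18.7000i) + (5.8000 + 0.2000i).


Real: 16 + 5.8 = 21.8
Imag: 18.7 + 0.2 = 18.9

21.8000 + 18.9000i


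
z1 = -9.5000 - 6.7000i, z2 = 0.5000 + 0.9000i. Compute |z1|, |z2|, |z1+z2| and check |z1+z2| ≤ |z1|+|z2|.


|z1| = sqrt((-9.5)^2 + (-6.7)^2) = sqrt(135.14) = 11.6250
|z2| = sqrt(0.5^2 + 0.9^2) = sqrt(1.06) = 1.0296
z1+z2 = -9.0000 - 5.8000i
|z1+z2| = sqrt(114.64) = 10.7070
|z1|+|z2| = 11.6250 + 1.0296 = 12.6546

|z1+z2| = 10.7070 ≤ |z1|+|z2| = 12.6546 (verified)


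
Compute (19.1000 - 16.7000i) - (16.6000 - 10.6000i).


Real: 19.1 - 16.6 = 2.5
Imag: -16.7 + 10.6 = -6.1

2.5000 - 6.1000i


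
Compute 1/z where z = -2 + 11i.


|z|^2 = 4+121 = 125
1/z = (-2 - 11i)/125

1/z = -0.0160 - 0.0880i


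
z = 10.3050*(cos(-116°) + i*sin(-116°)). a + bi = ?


a = 10.3050*cos(-116°) = 10.3050*(-0.43837) = -4.5174
b = 10.3050*sin(-116°) = 10.3050*(-0.8988) = -9.2621

-4.5174 - 9.2621i


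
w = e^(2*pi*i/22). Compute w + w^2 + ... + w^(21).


With w = e^(2*pi*i/22), all 22 of the 22th roots of unity w^0 = 1, w, ..., w^(21) sum to 0: 1 + w + ... + w^(21) = (1 - w^22)/(1 - w) = 0 since w^22 = 1, w ≠ 1.
Removing the root 1: w + w^2 + ... + w^(21) = 0 - 1 = -1

Sum = -1


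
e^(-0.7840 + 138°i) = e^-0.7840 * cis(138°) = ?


e^-0.7840 = 0.4566
cos(138°) = -0.7431
sin(138°) = 0.6691
Real = 0.4566*(-0.7431) = -0.3393
Imag = 0.4566*0.6691 = 0.3055

-0.3393 + 0.3055i


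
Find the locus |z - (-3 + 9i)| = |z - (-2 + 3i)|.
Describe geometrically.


Equal distances means the locus is the perpendicular bisector of z1 and z2.
Midpoint = ((-3+(-2))/2, (9+3)/2) = (-2.5000, 6.0000)

Perpendicular bisector through (-2.5000, 6.0000)


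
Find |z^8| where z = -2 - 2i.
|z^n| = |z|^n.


|z| = sqrt(4+4) = sqrt(8) = 2.8284
|z^8| = |z|^8 = (sqrt(8))^8 = 8^4 = 4096

|z^8| = 4096


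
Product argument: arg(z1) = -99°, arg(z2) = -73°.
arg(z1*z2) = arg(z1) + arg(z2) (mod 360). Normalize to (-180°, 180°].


arg(z1*z2) = -99° - 73° = -172°
Normalized to (-180°, 180°]: -172°

-172°


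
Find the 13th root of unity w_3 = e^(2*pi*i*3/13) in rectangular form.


Angle = 360*3/13 = 83.0769°
a = cos(83.0769°) = 0.1205
b = sin(83.0769°) = 0.9927

0.1205 + 0.9927i


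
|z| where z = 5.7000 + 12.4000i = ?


|z| = sqrt(5.7^2 + 12.4^2) = sqrt(32.49 + 153.76) = sqrt(186.25) = 13.6473

|z| = 13.6473


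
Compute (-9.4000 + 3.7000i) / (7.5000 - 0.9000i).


Conjugate of z2 = 7.5000 + 0.9000i
Numerator: (-9.4000 + 3.7000i)(7.5000 + 0.9000i) = -73.8300 + 19.2900i
Denominator: 7.5^2 + (-0.9)^2 = 57.06
Result = (-73.8300 + 19.2900i)/57.06

-1.2939 + 0.3381i


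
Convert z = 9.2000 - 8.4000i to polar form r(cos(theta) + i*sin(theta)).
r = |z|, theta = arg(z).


r = sqrt(84.64+70.56) = sqrt(155.2) = 12.4579
theta = atan2(-8.4, 9.2) = -42.3974 degrees

r = 12.4579, theta = -42.3974 degrees


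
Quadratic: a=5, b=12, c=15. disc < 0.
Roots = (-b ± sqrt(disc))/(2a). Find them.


disc = 12^2 - 4*5*15 = 144 - 300 = -156
sqrt(|disc|) = sqrt(156) = 12.4900
Real part = -12/(2*5) = -1.2000
Imag part = 12.4900/(2*5) = 1.2490

-1.2000 ± 1.2490i


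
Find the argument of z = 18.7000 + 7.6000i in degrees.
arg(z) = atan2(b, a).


Re = 18.7, Im = 7.6
arg = atan2(7.6, 18.7) = 22.1177 degrees

arg(z) = 22.1177 degrees


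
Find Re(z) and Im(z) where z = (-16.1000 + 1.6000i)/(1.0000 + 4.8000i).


Multiply by conjugate: (-16.1000 + 1.6000i)(1.0000 - 4.8000i) / (1^2 + 4.8^2)
Numerator real = -16.1*1 + 1.6*4.8 = -8.42
Numerator imag = 1.6*1 - (-16.1)*4.8 = 78.88
Denominator = 24.04
Re(z) = -8.42/24.04 = -0.3502
Im(z) = 78.88/24.04 = 3.2812

Re(z) = -0.3502, Im(z) = 3.2812


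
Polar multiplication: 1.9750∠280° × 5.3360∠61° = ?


r = 1.9750 * 5.3360 = 10.5386
theta = 280° + 61° = 341° = 341° (mod 360)

10.5386 cis(341°)


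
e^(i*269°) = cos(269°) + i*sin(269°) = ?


cos(269°) = -0.0175
sin(269°) = -0.9998

e^(i*269°) = -0.0175 - 0.9998i


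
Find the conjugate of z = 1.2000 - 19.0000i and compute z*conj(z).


z_bar = 1.2000 + 19.0000i
z*z_bar = 1.2^2 + (-19)^2 = 1.44 + 361 = 362.44

z_bar = 1.2000 + 19.0000i, z*z_bar = 362.44


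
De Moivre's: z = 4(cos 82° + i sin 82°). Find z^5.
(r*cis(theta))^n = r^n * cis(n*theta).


r^5 = 4^5 = 1024
n*theta = 5*82° = 410° = 50° (mod 360)
a = 1024*cos(50°) = 658.2145
b = 1024*sin(50°) = 784.4295

1024 cis(50°) = 658.2145 + 784.4295i


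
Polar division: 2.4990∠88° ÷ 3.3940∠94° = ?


r = 2.4990 / 3.3940 = 0.7363
theta = 88° - 94° = -6° = 354° (mod 360)

0.7363 cis(354°)


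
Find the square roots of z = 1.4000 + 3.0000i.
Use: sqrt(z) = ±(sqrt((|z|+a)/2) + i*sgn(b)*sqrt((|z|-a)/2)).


|z| = sqrt(1.96+9) = 3.3106
sqrt((|z|+a)/2) = sqrt((3.3106+1.4)/2) = sqrt(2.3553) = 1.5347
sqrt((|z|-a)/2) = sqrt((3.3106-1.4)/2) = sqrt(0.9553) = 0.9774

±(1.5347 + 0.9774i) i.e. 1.5347 + 0.9774i and -1.5347 - 0.9774i


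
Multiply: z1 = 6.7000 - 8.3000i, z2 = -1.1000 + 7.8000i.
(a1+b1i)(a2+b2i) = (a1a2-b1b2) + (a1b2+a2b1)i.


Real = 6.7*(-1.1) - (-8.3)*7.8 = -7.37 - (-64.74) = 57.37
Imag = 6.7*7.8 - (1.1)*(-8.3) = 52.26 + 9.13 = 61.39

57.3700 + 61.3900i


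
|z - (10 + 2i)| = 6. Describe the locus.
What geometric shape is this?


|z - z0| = r is a circle with center z0 and radius r.
Center = (10, 2), radius = 6

Circle with center (10, 2) and radius 6


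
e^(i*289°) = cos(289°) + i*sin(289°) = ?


cos(289°) = 0.3256
sin(289°) = -0.9455

e^(i*289°) = 0.3256 - 0.9455i


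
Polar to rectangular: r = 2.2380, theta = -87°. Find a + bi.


a = 2.2380*cos(-87°) = 2.2380*0.05234 = 0.1171
b = 2.2380*sin(-87°) = 2.2380*(-0.9986) = -2.2349

0.1171 - 2.2349i


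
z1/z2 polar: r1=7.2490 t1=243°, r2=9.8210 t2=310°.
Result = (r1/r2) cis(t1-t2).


r = 7.2490 / 9.8210 = 0.7381
theta = 243° - 310° = -67° = 293° (mod 360)

0.7381 cis(293°)


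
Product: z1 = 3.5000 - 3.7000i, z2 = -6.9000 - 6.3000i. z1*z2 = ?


Real = 3.5*(-6.9) - (-3.7)*(-6.3) = -24.15 - 23.31 = -47.46
Imag = 3.5*(-6.3) - (6.9)*(-3.7) = -22.05 + 25.53 = 3.48

-47.4600 + 3.4800i


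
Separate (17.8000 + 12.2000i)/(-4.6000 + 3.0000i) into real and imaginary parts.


Multiply by conjugate: (17.8000 + 12.2000i)(-4.6000 - 3.0000i) / ((-4.6)^2 + 3^2)
Numerator real = 17.8*(-4.6) + 12.2*3 = -45.28
Numerator imag = 12.2*(-4.6) - 17.8*3 = -109.52
Denominator = 30.16
Re(z) = -45.28/30.16 = -1.5013
Im(z) = -109.52/30.16 = -3.6313

Re(z) = -1.5013, Im(z) = -3.6313


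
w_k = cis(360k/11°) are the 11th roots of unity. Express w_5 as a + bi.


Angle = 360*5/11 = 163.6364°
a = cos(163.6364°) = -0.9595
b = sin(163.6364°) = 0.2817

-0.9595 + 0.2817i


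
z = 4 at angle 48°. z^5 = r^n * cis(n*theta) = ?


r^5 = 4^5 = 1024
n*theta = 5*48° = 240° = 240° (mod 360)
a = 1024*cos(240°) = -512.0000
b = 1024*sin(240°) = -886.8100

1024 cis(240°) = -512.0000 - 886.8100i


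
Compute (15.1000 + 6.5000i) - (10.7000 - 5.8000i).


Real: 15.1 - 10.7 = 4.4
Imag: 6.5 + 5.8 = 12.3

4.4000 + 12.3000i


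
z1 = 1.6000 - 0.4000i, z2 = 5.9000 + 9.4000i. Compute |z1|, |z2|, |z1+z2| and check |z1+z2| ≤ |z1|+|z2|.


|z1| = sqrt(1.6^2 + (-0.4)^2) = sqrt(2.72) = 1.6492
|z2| = sqrt(5.9^2 + 9.4^2) = sqrt(123.17) = 11.0982
z1+z2 = 7.5000 + 9.0000i
|z1+z2| = sqrt(137.25) = 11.7154
|z1|+|z2| = 1.6492 + 11.0982 = 12.7474

|z1+z2| = 11.7154 ≤ |z1|+|z2| = 12.7474 (verified)


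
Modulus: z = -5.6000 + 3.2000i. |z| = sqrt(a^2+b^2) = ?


|z| = sqrt((-5.6)^2 + 3.2^2) = sqrt(31.36 + 10.24) = sqrt(41.6) = 6.4498

|z| = 6.4498


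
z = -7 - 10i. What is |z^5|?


|z| = sqrt(49+100) = sqrt(149) = 12.2066
|z^5| = |z|^5 = (sqrt(149))^5 = 149^2 * sqrt(149) = 22201*sqrt(149)

|z^5| = 22201*sqrt(149) ≈ 270997.7412


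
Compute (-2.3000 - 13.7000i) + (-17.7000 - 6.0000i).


Real: -2.3 - 17.7 = -20
Imag: -13.7 - 6 = -19.7

-20.0000 - 19.7000i


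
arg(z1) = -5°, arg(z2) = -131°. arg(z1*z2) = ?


arg(z1*z2) = -5° - 131° = -136°
Normalized to (-180°, 180°]: -136°

-136°


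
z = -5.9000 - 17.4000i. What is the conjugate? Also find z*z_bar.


z_bar = -5.9000 + 17.4000i
z*z_bar = (-5.9)^2 + (-17.4)^2 = 34.81 + 302.76 = 337.57

z_bar = -5.9000 + 17.4000i, z*z_bar = 337.57


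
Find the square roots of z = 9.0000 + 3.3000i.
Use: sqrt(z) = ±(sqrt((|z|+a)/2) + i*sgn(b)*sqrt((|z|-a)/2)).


|z| = sqrt(81+10.89) = 9.5859
sqrt((|z|+a)/2) = sqrt((9.5859+9)/2) = sqrt(9.2930) = 3.0484
sqrt((|z|-a)/2) = sqrt((9.5859-9)/2) = sqrt(0.2930) = 0.5413

±(3.0484 + 0.5413i) i.e. 3.0484 + 0.5413i and -3.0484 - 0.5413i


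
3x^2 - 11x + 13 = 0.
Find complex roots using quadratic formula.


disc = (-11)^2 - 4*3*13 = 121 - 156 = -35
sqrt(|disc|) = sqrt(35) = 5.9161
Real part = 11/(2*3) = 1.8333
Imag part = 5.9161/(2*3) = 0.9860

1.8333 ± 0.9860i


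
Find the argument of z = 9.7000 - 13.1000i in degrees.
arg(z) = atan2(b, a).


Re = 9.7, Im = -13.1
arg = atan2(-13.1, 9.7) = -53.4816 degrees

arg(z) = -53.4816 degrees


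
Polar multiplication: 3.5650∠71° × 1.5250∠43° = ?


r = 3.5650 * 1.5250 = 5.4366
theta = 71° + 43° = 114° = 114° (mod 360)

5.4366 cis(114°)


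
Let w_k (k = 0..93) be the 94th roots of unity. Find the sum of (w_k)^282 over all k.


The roots are w_k = w^k with w = e^(2*pi*i/94), and (w^k)^282 = (w^282)^k.
So S = 1 + u + u^2 + ... + u^(93) with u = w^282.
282 = 3*94 + 0, so 282 is a multiple of 94 and u = (w^94)^3 = 1.
Every one of the 94 terms equals 1: S = 94

S = 94


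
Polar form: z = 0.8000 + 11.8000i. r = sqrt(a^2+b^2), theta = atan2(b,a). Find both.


r = sqrt(0.64+139.24) = sqrt(139.88) = 11.8271
theta = atan2(11.8, 0.8) = 86.1215 degrees

r = 11.8271, theta = 86.1215 degrees


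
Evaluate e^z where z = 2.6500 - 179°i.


e^2.6500 = 14.1540
cos(-179°) = -0.99985
sin(-179°) = -0.01745
Real = 14.1540*(-0.99985) = -14.1519
Imag = 14.1540*(-0.01745) = -0.2470

-14.1519 - 0.2470i


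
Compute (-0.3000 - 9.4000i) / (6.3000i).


Conjugate of z2 = -6.3000i
Numerator: (-0.3000 - 9.4000i)(-6.3000i) = -59.2200 + 1.8900i
Denominator: 0^2 + 6.3^2 = 39.69
Result = (-59.2200 + 1.8900i)/39.69

-1.4921 + 0.0476i


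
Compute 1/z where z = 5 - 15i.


|z|^2 = 25+225 = 250
1/z = (5 + 15i)/250

1/z = 0.0200 + 0.0600i


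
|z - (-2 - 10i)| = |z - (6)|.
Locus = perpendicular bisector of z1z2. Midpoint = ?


Equal distances means the locus is the perpendicular bisector of z1 and z2.
Midpoint = ((-2+6)/2, (-10+0)/2) = (2.0000, -5.0000)

Perpendicular bisector through (2.0000, -5.0000)


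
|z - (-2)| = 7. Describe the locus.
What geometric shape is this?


|z - z0| = r is a circle with center z0 and radius r.
Center = (-2, 0), radius = 7

Circle with center (-2, 0) and radius 7


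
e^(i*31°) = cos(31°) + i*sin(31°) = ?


cos(31°) = 0.8572
sin(31°) = 0.5150

e^(i*31°) = 0.8572 + 0.5150i


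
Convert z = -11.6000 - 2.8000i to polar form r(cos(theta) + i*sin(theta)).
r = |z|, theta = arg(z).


r = sqrt(134.56+7.84) = sqrt(142.4) = 11.9331
theta = atan2(-2.8, -11.6) = -166.4296 degrees

r = 11.9331, theta = -166.4296 degrees


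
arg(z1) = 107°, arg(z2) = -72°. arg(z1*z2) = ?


arg(z1*z2) = 107° - 72° = 35°
Normalized to (-180°, 180°]: 35°

35°


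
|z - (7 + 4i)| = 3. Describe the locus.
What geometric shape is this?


|z - z0| = r is a circle with center z0 and radius r.
Center = (7, 4), radius = 3

Circle with center (7, 4) and radius 3


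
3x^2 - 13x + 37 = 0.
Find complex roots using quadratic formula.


disc = (-13)^2 - 4*3*37 = 169 - 444 = -275
sqrt(|disc|) = sqrt(275) = 16.5831
Real part = 13/(2*3) = 2.1667
Imag part = 16.5831/(2*3) = 2.7639

2.1667 ± 2.7639i


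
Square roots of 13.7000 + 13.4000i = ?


|z| = sqrt(187.69+179.56) = 19.1638
sqrt((|z|+a)/2) = sqrt((19.1638+13.7)/2) = sqrt(16.4319) = 4.0536
sqrt((|z|-a)/2) = sqrt((19.1638-13.7)/2) = sqrt(2.7319) = 1.6528

±(4.0536 + 1.6528i) i.e. 4.0536 + 1.6528i and -4.0536 - 1.6528i


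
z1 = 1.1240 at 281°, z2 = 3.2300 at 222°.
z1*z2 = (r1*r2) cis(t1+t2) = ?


r = 1.1240 * 3.2300 = 3.6305
theta = 281° + 222° = 503° = 143° (mod 360)

3.6305 cis(143°)


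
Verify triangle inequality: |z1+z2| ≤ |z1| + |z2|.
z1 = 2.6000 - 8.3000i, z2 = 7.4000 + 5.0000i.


|z1| = sqrt(2.6^2 + (-8.3)^2) = sqrt(75.65) = 8.6977
|z2| = sqrt(7.4^2 + 5^2) = sqrt(79.76) = 8.9308
z1+z2 = 10.0000 - 3.3000i
|z1+z2| = sqrt(110.89) = 10.5304
|z1|+|z2| = 8.6977 + 8.9308 = 17.6285

|z1+z2| = 10.5304 ≤ |z1|+|z2| = 17.6285 (verified)


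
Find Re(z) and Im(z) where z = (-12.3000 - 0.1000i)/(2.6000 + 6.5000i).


Multiply by conjugate: (-12.3000 - 0.1000i)(2.6000 - 6.5000i) / (2.6^2 + 6.5^2)
Numerator real = -12.3*2.6 - (0.1)*6.5 = -32.63
Numerator imag = -0.1*2.6 - (-12.3)*6.5 = 79.69
Denominator = 49.01
Re(z) = -32.63/49.01 = -0.6658
Im(z) = 79.69/49.01 = 1.6260

Re(z) = -0.6658, Im(z) = 1.6260


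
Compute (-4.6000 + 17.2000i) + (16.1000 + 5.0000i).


Real: -4.6 + 16.1 = 11.5
Imag: 17.2 + 5 = 22.2

11.5000 + 22.2000i


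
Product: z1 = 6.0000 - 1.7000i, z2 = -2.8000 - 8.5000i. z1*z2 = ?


Real = 6*(-2.8) - (-1.7)*(-8.5) = -16.8 - 14.45 = -31.25
Imag = 6*(-8.5) - (2.8)*(-1.7) = -51 + 4.76 = -46.24

-31.2500 - 46.2400i


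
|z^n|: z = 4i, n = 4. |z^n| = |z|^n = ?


|z| = sqrt(0+16) = sqrt(16) = 4
|z^4| = |z|^4 = 4^4 = 256

|z^4| = 256


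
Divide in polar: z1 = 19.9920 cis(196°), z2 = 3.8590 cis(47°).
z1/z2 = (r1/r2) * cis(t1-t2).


r = 19.9920 / 3.8590 = 5.1806
theta = 196° - 47° = 149° = 149° (mod 360)

5.1806 cis(149°)
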